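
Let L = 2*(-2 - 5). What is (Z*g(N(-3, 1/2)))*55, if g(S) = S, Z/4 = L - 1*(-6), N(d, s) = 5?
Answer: -8800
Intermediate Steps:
L = -14 (L = 2*(-7) = -14)
Z = -32 (Z = 4*(-14 - 1*(-6)) = 4*(-14 + 6) = 4*(-8) = -32)
(Z*g(N(-3, 1/2)))*55 = -32*5*55 = -160*55 = -8800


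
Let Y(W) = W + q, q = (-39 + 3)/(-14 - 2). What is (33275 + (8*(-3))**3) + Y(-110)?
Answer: 77373/4 ≈ 19343.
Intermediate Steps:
q = 9/4 (q = -36/(-16) = -36*(-1/16) = 9/4 ≈ 2.2500)
Y(W) = 9/4 + W (Y(W) = W + 9/4 = 9/4 + W)
(33275 + (8*(-3))**3) + Y(-110) = (33275 + (8*(-3))**3) + (9/4 - 110) = (33275 + (-24)**3) - 431/4 = (33275 - 13824) - 431/4 = 19451 - 431/4 = 77373/4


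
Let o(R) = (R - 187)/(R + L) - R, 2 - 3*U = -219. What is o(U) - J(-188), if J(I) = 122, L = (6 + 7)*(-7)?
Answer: -7376/39 ≈ -189.13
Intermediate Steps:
L = -91 (L = 13*(-7) = -91)
U = 221/3 (U = 2/3 - 1/3*(-219) = 2/3 + 73 = 221/3 ≈ 73.667)
o(R) = -R + (-187 + R)/(-91 + R) (o(R) = (R - 187)/(R - 91) - R = (-187 + R)/(-91 + R) - R = -R + (-187 + R)/(-91 + R))
o(U) - J(-188) = (-187 - (221/3)**2 + 92*(221/3))/(-91 + 221/3) - 1*122 = (-187 - 1*48841/9 + 20332/3)/(-52/3) - 122 = -3*(-187 - 48841/9 + 20332/3)/52 - 122 = -3/52*10472/9 - 122 = -2618/39 - 122 = -7376/39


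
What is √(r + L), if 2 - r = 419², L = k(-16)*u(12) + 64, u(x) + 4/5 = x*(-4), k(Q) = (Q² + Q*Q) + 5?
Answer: I*√5018115/5 ≈ 448.02*I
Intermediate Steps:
k(Q) = 5 + 2*Q² (k(Q) = (Q² + Q²) + 5 = 2*Q² + 5 = 5 + 2*Q²)
u(x) = -⅘ - 4*x (u(x) = -⅘ + x*(-4) = -⅘ - 4*x)
L = -125828/5 (L = (5 + 2*(-16)²)*(-⅘ - 4*12) + 64 = (5 + 2*256)*(-⅘ - 48) + 64 = (5 + 512)*(-244/5) + 64 = 517*(-244/5) + 64 = -126148/5 + 64 = -125828/5 ≈ -25166.)
r = -175559 (r = 2 - 1*419² = 2 - 1*175561 = 2 - 175561 = -175559)
√(r + L) = √(-175559 - 125828/5) = √(-1003623/5) = I*√5018115/5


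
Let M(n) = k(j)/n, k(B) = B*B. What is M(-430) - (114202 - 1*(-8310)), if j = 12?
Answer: -26340152/215 ≈ -1.2251e+5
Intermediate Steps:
k(B) = B²
M(n) = 144/n (M(n) = 12²/n = 144/n)
M(-430) - (114202 - 1*(-8310)) = 144/(-430) - (114202 - 1*(-8310)) = 144*(-1/430) - (114202 + 8310) = -72/215 - 1*122512 = -72/215 - 122512 = -26340152/215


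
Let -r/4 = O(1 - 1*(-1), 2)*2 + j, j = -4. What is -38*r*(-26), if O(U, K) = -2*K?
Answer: 47424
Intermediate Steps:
r = 48 (r = -4*(-2*2*2 - 4) = -4*(-4*2 - 4) = -4*(-8 - 4) = -4*(-12) = 48)
-38*r*(-26) = -38*48*(-26) = -1824*(-26) = 47424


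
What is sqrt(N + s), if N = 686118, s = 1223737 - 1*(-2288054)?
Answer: sqrt(4197909) ≈ 2048.9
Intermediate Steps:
s = 3511791 (s = 1223737 + 2288054 = 3511791)
sqrt(N + s) = sqrt(686118 + 3511791) = sqrt(4197909)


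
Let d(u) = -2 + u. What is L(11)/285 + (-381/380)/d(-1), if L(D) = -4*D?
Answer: 41/228 ≈ 0.17982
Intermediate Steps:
L(11)/285 + (-381/380)/d(-1) = -4*11/285 + (-381/380)/(-2 - 1) = -44*1/285 - 381*1/380/(-3) = -44/285 - 381/380*(-⅓) = -44/285 + 127/380 = 41/228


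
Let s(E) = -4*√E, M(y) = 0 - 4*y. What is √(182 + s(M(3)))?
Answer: √(182 - 8*I*√3) ≈ 13.5 - 0.51318*I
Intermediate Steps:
M(y) = -4*y
√(182 + s(M(3))) = √(182 - 4*2*I*√3) = √(182 - 8*I*√3)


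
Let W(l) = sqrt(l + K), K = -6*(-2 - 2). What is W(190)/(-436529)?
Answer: -sqrt(214)/436529 ≈ -3.3511e-5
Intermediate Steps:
K = 24 (K = -6*(-4) = 24)
W(l) = sqrt(24 + l) (W(l) = sqrt(l + 24) = sqrt(24 + l))
W(190)/(-436529) = sqrt(24 + 190)/(-436529) = sqrt(214)*(-1/436529) = -sqrt(214)/436529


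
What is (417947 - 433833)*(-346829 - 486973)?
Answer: 13245778572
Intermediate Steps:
(417947 - 433833)*(-346829 - 486973) = -15886*(-833802) = 13245778572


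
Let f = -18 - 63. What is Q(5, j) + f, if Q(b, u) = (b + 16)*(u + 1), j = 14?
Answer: 234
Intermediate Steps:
Q(b, u) = (1 + u)*(16 + b) (Q(b, u) = (16 + b)*(1 + u) = (1 + u)*(16 + b))
f = -81
Q(5, j) + f = (16 + 5 + 16*14 + 5*14) - 81 = (16 + 5 + 224 + 70) - 81 = 315 - 81 = 234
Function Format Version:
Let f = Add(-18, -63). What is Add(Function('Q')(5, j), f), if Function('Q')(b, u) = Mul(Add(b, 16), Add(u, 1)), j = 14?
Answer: 234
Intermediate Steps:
Function('Q')(b, u) = Mul(Add(1, u), Add(16, b)) (Function('Q')(b, u) = Mul(Add(16, b), Add(1, u)) = Mul(Add(1, u), Add(16, b)))
f = -81
Add(Function('Q')(5, j), f) = Add(Add(16, 5, Mul(16, 14), Mul(5, 14)), -81) = Add(Add(16, 5, 224, 70), -81) = Add(315, -81) = 234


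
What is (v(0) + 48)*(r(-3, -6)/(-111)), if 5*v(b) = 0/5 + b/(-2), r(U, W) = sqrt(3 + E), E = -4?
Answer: -16*I/37 ≈ -0.43243*I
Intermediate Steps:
r(U, W) = I (r(U, W) = sqrt(3 - 4) = sqrt(-1) = I)
v(b) = -b/10 (v(b) = (0/5 + b/(-2))/5 = (0*(1/5) + b*(-1/2))/5 = (0 - b/2)/5 = (-b/2)/5 = -b/10)
(v(0) + 48)*(r(-3, -6)/(-111)) = (-1/10*0 + 48)*(I/(-111)) = (0 + 48)*(I*(-1/111)) = 48*(-I/111) = -16*I/37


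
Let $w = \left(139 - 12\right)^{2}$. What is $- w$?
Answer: $-16129$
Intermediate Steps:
$w = 16129$ ($w = \left(139 + \left(-63 + 51\right)\right)^{2} = \left(139 - 12\right)^{2} = 127^{2} = 16129$)
$- w = \left(-1\right) 16129 = -16129$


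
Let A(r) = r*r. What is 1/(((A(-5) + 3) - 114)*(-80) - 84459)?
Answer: -1/77579 ≈ -1.2890e-5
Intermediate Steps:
A(r) = r**2
1/(((A(-5) + 3) - 114)*(-80) - 84459) = 1/((((-5)**2 + 3) - 114)*(-80) - 84459) = 1/(((25 + 3) - 114)*(-80) - 84459) = 1/((28 - 114)*(-80) - 84459) = 1/(-86*(-80) - 84459) = 1/(6880 - 84459) = 1/(-77579) = -1/77579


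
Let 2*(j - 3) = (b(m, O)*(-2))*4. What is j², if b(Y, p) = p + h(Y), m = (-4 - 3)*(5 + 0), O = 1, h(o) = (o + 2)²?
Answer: 18983449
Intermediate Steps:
h(o) = (2 + o)²
m = -35 (m = -7*5 = -35)
b(Y, p) = p + (2 + Y)²
j = -4357 (j = 3 + (((1 + (2 - 35)²)*(-2))*4)/2 = 3 + (((1 + (-33)²)*(-2))*4)/2 = 3 + (((1 + 1089)*(-2))*4)/2 = 3 + ((1090*(-2))*4)/2 = 3 + (-2180*4)/2 = 3 + (½)*(-8720) = 3 - 4360 = -4357)
j² = (-4357)² = 18983449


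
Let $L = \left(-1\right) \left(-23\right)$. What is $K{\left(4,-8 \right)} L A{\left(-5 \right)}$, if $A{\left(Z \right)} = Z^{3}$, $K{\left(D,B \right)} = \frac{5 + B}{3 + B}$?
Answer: $-1725$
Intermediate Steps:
$K{\left(D,B \right)} = \frac{5 + B}{3 + B}$
$L = 23$
$K{\left(4,-8 \right)} L A{\left(-5 \right)} = \frac{5 - 8}{3 - 8} \cdot 23 \left(-5\right)^{3} = \frac{1}{-5} \left(-3\right) 23 \left(-125\right) = \left(- \frac{1}{5}\right) \left(-3\right) 23 \left(-125\right) = \frac{3}{5} \cdot 23 \left(-125\right) = \frac{69}{5} \left(-125\right) = -1725$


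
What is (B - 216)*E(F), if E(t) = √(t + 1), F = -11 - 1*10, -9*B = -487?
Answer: -2914*I*√5/9 ≈ -723.99*I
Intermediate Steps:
B = 487/9 (B = -⅑*(-487) = 487/9 ≈ 54.111)
F = -21 (F = -11 - 10 = -21)
E(t) = √(1 + t)
(B - 216)*E(F) = (487/9 - 216)*√(1 - 21) = -2914*I*√5/9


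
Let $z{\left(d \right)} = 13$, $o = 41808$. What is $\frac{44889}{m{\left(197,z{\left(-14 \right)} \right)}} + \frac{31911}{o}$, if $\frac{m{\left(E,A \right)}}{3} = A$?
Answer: $\frac{16050973}{13936} \approx 1151.8$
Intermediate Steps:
$m{\left(E,A \right)} = 3 A$
$\frac{44889}{m{\left(197,z{\left(-14 \right)} \right)}} + \frac{31911}{o} = \frac{44889}{3 \cdot 13} + \frac{31911}{41808} = \frac{44889}{39} + 31911 \cdot \frac{1}{41808} = 44889 \cdot \frac{1}{39} + \frac{10637}{13936} = 1151 + \frac{10637}{13936} = \frac{16050973}{13936}$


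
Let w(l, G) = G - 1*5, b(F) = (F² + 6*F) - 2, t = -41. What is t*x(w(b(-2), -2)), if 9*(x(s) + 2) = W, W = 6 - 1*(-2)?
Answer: 410/9 ≈ 45.556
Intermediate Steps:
b(F) = -2 + F² + 6*F
W = 8 (W = 6 + 2 = 8)
w(l, G) = -5 + G (w(l, G) = G - 5 = -5 + G)
x(s) = -10/9 (x(s) = -2 + (⅑)*8 = -2 + 8/9 = -10/9)
t*x(w(b(-2), -2)) = -41*(-10/9) = 410/9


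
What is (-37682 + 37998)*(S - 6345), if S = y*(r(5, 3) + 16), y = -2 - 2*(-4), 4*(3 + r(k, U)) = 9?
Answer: -1976106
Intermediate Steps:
r(k, U) = -¾ (r(k, U) = -3 + (¼)*9 = -3 + 9/4 = -¾)
y = 6 (y = -2 + 8 = 6)
S = 183/2 (S = 6*(-¾ + 16) = 6*(61/4) = 183/2 ≈ 91.500)
(-37682 + 37998)*(S - 6345) = (-37682 + 37998)*(183/2 - 6345) = 316*(-12507/2) = -1976106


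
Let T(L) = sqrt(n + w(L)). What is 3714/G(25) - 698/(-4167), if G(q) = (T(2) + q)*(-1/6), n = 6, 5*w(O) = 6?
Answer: -11605022378/12871863 + 133704*sqrt(5)/3089 ≈ -804.79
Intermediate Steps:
w(O) = 6/5 (w(O) = (1/5)*6 = 6/5)
T(L) = 6*sqrt(5)/5 (T(L) = sqrt(6 + 6/5) = sqrt(36/5) = 6*sqrt(5)/5)
G(q) = -sqrt(5)/5 - q/6 (G(q) = (6*sqrt(5)/5 + q)*(-1/6) = (q + 6*sqrt(5)/5)*(-1*1/6) = (q + 6*sqrt(5)/5)*(-1/6) = -sqrt(5)/5 - q/6)
3714/G(25) - 698/(-4167) = 3714/(-sqrt(5)/5 - 1/6*25) - 698/(-4167) = 3714/(-sqrt(5)/5 - 25/6) - 698*(-1/4167) = 3714/(-25/6 - sqrt(5)/5) + 698/4167 = 698/4167 + 3714/(-25/6 - sqrt(5)/5)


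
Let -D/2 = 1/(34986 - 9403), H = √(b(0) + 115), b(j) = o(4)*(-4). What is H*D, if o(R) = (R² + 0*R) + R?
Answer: -2*√35/25583 ≈ -0.00046250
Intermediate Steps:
o(R) = R + R² (o(R) = (R² + 0) + R = R² + R = R + R²)
b(j) = -80 (b(j) = (4*(1 + 4))*(-4) = (4*5)*(-4) = 20*(-4) = -80)
H = √35 (H = √(-80 + 115) = √35 ≈ 5.9161)
D = -2/25583 (D = -2/(34986 - 9403) = -2/25583 ≈ -7.8177e-5)
H*D = √35*(-2/25583) = -2*√35/25583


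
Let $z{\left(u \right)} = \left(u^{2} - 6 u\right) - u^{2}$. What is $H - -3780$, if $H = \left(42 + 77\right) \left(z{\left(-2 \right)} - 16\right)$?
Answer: $3304$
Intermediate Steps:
$z{\left(u \right)} = - 6 u$
$H = -476$ ($H = \left(42 + 77\right) \left(\left(-6\right) \left(-2\right) - 16\right) = 119 \left(12 - 16\right) = 119 \left(-4\right) = -476$)
$H - -3780 = -476 - -3780 = -476 + 3780 = 3304$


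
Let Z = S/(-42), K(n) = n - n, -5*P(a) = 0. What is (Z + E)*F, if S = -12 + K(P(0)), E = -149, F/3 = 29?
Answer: -90567/7 ≈ -12938.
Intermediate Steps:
P(a) = 0 (P(a) = -⅕*0 = 0)
F = 87 (F = 3*29 = 87)
K(n) = 0
S = -12 (S = -12 + 0 = -12)
Z = 2/7 (Z = -12/(-42) = -12*(-1/42) = 2/7 ≈ 0.28571)
(Z + E)*F = (2/7 - 149)*87 = -1041/7*87 = -90567/7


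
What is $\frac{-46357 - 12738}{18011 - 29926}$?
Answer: $\frac{11819}{2383} \approx 4.9597$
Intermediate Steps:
$\frac{-46357 - 12738}{18011 - 29926} = - \frac{59095}{-11915} = \left(-59095\right) \left(- \frac{1}{11915}\right) = \frac{11819}{2383}$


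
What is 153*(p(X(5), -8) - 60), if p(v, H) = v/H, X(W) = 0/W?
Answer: -9180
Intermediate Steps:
X(W) = 0
153*(p(X(5), -8) - 60) = 153*(0/(-8) - 60) = 153*(0*(-⅛) - 60) = 153*(0 - 60) = 153*(-60) = -9180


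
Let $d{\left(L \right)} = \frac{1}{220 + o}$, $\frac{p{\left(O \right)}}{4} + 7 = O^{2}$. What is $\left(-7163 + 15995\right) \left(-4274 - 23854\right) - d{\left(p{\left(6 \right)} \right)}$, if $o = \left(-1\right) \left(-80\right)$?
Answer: $- \frac{74527948801}{300} \approx -2.4843 \cdot 10^{8}$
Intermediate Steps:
$o = 80$
$p{\left(O \right)} = -28 + 4 O^{2}$
$d{\left(L \right)} = \frac{1}{300}$ ($d{\left(L \right)} = \frac{1}{220 + 80} = \frac{1}{300}$)
$\left(-7163 + 15995\right) \left(-4274 - 23854\right) - d{\left(p{\left(6 \right)} \right)} = \left(-7163 + 15995\right) \left(-4274 - 23854\right) - \frac{1}{300} = 8832 \left(-28128\right) - \frac{1}{300} = -248426496 - \frac{1}{300} = - \frac{74527948801}{300}$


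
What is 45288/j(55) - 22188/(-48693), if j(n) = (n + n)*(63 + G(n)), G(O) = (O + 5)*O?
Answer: 578511968/1000722305 ≈ 0.57809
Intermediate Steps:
G(O) = O*(5 + O) (G(O) = (5 + O)*O = O*(5 + O))
j(n) = 2*n*(63 + n*(5 + n)) (j(n) = (n + n)*(63 + n*(5 + n)) = (2*n)*(63 + n*(5 + n)) = 2*n*(63 + n*(5 + n)))
45288/j(55) - 22188/(-48693) = 45288/((2*55*(63 + 55*(5 + 55)))) - 22188/(-48693) = 45288/((2*55*(63 + 55*60))) - 22188*(-1/48693) = 45288/((2*55*(63 + 3300))) + 7396/16231 = 45288/((2*55*3363)) + 7396/16231 = 45288/369930 + 7396/16231 = 45288*(1/369930) + 7396/16231 = 7548/61655 + 7396/16231 = 578511968/1000722305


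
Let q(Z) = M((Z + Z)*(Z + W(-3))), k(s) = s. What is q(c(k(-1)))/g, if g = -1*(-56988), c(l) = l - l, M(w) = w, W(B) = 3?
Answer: 0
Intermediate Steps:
c(l) = 0
q(Z) = 2*Z*(3 + Z) (q(Z) = (Z + Z)*(Z + 3) = (2*Z)*(3 + Z) = 2*Z*(3 + Z))
g = 56988
q(c(k(-1)))/g = (2*0*(3 + 0))/56988 = (2*0*3)*(1/56988) = 0*(1/56988) = 0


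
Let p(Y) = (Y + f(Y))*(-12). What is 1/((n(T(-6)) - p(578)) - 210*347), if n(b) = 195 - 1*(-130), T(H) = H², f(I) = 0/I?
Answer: -1/65609 ≈ -1.5242e-5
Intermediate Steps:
f(I) = 0
n(b) = 325 (n(b) = 195 + 130 = 325)
p(Y) = -12*Y (p(Y) = (Y + 0)*(-12) = Y*(-12) = -12*Y)
1/((n(T(-6)) - p(578)) - 210*347) = 1/((325 - (-12)*578) - 210*347) = 1/((325 - 1*(-6936)) - 72870) = 1/((325 + 6936) - 72870) = 1/(7261 - 72870) = 1/(-65609) = -1/65609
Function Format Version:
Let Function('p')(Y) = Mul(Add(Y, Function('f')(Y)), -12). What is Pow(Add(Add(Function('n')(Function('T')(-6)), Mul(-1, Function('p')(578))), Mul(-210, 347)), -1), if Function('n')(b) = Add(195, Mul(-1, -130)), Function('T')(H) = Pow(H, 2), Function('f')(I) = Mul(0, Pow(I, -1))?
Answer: Rational(-1, 65609) ≈ -1.5242e-5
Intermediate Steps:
Function('f')(I) = 0
Function('n')(b) = 325 (Function('n')(b) = Add(195, 130) = 325)
Function('p')(Y) = Mul(-12, Y) (Function('p')(Y) = Mul(Add(Y, 0), -12) = Mul(Y, -12) = Mul(-12, Y))
Pow(Add(Add(Function('n')(Function('T')(-6)), Mul(-1, Function('p')(578))), Mul(-210, 347)), -1) = Pow(Add(Add(325, Mul(-1, Mul(-12, 578))), Mul(-210, 347)), -1) = Pow(Add(Add(325, Mul(-1, -6936)), -72870), -1) = Pow(Add(Add(325, 6936), -72870), -1) = Pow(Add(7261, -72870), -1) = Pow(-65609, -1) = Rational(-1, 65609)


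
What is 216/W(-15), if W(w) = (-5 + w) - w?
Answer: -216/5 ≈ -43.200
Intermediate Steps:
W(w) = -5
216/W(-15) = 216/(-5) = 216*(-⅕) = -216/5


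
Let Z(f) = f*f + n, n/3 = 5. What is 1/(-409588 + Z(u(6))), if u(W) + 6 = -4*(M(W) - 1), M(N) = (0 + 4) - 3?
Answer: -1/409537 ≈ -2.4418e-6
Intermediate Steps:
M(N) = 1 (M(N) = 4 - 3 = 1)
n = 15 (n = 3*5 = 15)
u(W) = -6 (u(W) = -6 - 4*(1 - 1) = -6 - 4*0 = -6 + 0 = -6)
Z(f) = 15 + f**2 (Z(f) = f*f + 15 = f**2 + 15 = 15 + f**2)
1/(-409588 + Z(u(6))) = 1/(-409588 + (15 + (-6)**2)) = 1/(-409588 + (15 + 36)) = 1/(-409588 + 51) = 1/(-409537) = -1/409537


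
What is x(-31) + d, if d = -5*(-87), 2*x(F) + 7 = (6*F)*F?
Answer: 6629/2 ≈ 3314.5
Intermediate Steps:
x(F) = -7/2 + 3*F² (x(F) = -7/2 + ((6*F)*F)/2 = -7/2 + (6*F²)/2 = -7/2 + 3*F²)
d = 435
x(-31) + d = (-7/2 + 3*(-31)²) + 435 = (-7/2 + 3*961) + 435 = (-7/2 + 2883) + 435 = 5759/2 + 435 = 6629/2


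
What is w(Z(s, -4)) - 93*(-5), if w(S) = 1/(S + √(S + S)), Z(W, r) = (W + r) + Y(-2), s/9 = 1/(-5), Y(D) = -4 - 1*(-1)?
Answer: 25105/54 - 5*I*√110/1188 ≈ 464.91 - 0.044142*I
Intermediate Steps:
Y(D) = -3 (Y(D) = -4 + 1 = -3)
s = -9/5 (s = 9/(-5) = 9*(-⅕) = -9/5 ≈ -1.8000)
Z(W, r) = -3 + W + r (Z(W, r) = (W + r) - 3 = -3 + W + r)
w(S) = 1/(S + √2*√S) (w(S) = 1/(S + √(2*S)) = 1/(S + √2*√S))
w(Z(s, -4)) - 93*(-5) = 1/((-3 - 9/5 - 4) + √2*√(-3 - 9/5 - 4)) - 93*(-5) = 1/(-44/5 + √2*√(-44/5)) + 465 = 1/(-44/5 + √2*(2*I*√55/5)) + 465 = 1/(-44/5 + 2*I*√110/5) + 465 = 465 + 1/(-44/5 + 2*I*√110/5)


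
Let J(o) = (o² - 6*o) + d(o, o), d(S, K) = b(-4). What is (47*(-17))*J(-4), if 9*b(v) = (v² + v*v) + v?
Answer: -310012/9 ≈ -34446.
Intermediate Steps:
b(v) = v/9 + 2*v²/9 (b(v) = ((v² + v*v) + v)/9 = ((v² + v²) + v)/9 = (2*v² + v)/9 = (v + 2*v²)/9 = v/9 + 2*v²/9)
d(S, K) = 28/9 (d(S, K) = (⅑)*(-4)*(1 + 2*(-4)) = (⅑)*(-4)*(1 - 8) = (⅑)*(-4)*(-7) = 28/9)
J(o) = 28/9 + o² - 6*o (J(o) = (o² - 6*o) + 28/9 = 28/9 + o² - 6*o)
(47*(-17))*J(-4) = (47*(-17))*(28/9 + (-4)² - 6*(-4)) = -799*(28/9 + 16 + 24) = -799*388/9 = -310012/9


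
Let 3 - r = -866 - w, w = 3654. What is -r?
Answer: -4523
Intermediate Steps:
r = 4523 (r = 3 - (-866 - 1*3654) = 3 - (-866 - 3654) = 3 - 1*(-4520) = 3 + 4520 = 4523)
-r = -1*4523 = -4523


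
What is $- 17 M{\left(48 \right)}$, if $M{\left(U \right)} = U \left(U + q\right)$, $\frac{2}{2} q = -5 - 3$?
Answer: $-32640$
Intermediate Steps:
$q = -8$ ($q = -5 - 3 = -8$)
$M{\left(U \right)} = U \left(-8 + U\right)$ ($M{\left(U \right)} = U \left(U - 8\right) = U \left(-8 + U\right)$)
$- 17 M{\left(48 \right)} = - 17 \cdot 48 \left(-8 + 48\right) = - 17 \cdot 48 \cdot 40 = \left(-17\right) 1920 = -32640$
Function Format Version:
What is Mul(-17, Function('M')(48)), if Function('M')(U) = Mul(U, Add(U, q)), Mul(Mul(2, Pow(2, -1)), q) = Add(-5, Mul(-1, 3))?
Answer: -32640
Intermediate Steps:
q = -8 (q = Add(-5, Mul(-1, 3)) = Add(-5, -3) = -8)
Function('M')(U) = Mul(U, Add(-8, U)) (Function('M')(U) = Mul(U, Add(U, -8)) = Mul(U, Add(-8, U)))
Mul(-17, Function('M')(48)) = Mul(-17, Mul(48, Add(-8, 48))) = Mul(-17, Mul(48, 40)) = Mul(-17, 1920) = -32640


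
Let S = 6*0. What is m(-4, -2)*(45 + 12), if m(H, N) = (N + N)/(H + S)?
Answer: 57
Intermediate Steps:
S = 0
m(H, N) = 2*N/H (m(H, N) = (N + N)/(H + 0) = (2*N)/H = 2*N/H)
m(-4, -2)*(45 + 12) = (2*(-2)/(-4))*(45 + 12) = (2*(-2)*(-1/4))*57 = 1*57 = 57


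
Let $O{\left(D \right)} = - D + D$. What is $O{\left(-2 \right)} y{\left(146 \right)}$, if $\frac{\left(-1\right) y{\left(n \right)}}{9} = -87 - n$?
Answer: $0$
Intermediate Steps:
$y{\left(n \right)} = 783 + 9 n$ ($y{\left(n \right)} = - 9 \left(-87 - n\right) = 783 + 9 n$)
$O{\left(D \right)} = 0$
$O{\left(-2 \right)} y{\left(146 \right)} = 0 \left(783 + 9 \cdot 146\right) = 0 \left(783 + 1314\right) = 0 \cdot 2097 = 0$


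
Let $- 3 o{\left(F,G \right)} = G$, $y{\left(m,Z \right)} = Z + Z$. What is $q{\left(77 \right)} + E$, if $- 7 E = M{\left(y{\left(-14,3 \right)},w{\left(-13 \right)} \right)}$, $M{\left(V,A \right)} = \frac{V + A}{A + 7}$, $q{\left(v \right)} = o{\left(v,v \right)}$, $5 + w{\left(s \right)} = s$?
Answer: $- \frac{5965}{231} \approx -25.823$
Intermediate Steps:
$y{\left(m,Z \right)} = 2 Z$
$w{\left(s \right)} = -5 + s$
$o{\left(F,G \right)} = - \frac{G}{3}$
$q{\left(v \right)} = - \frac{v}{3}$
$M{\left(V,A \right)} = \frac{A + V}{7 + A}$
$E = - \frac{12}{77}$ ($E = - \frac{\frac{1}{7 - 18} \left(\left(-5 - 13\right) + 2 \cdot 3\right)}{7} = - \frac{\frac{1}{7 - 18} \left(-18 + 6\right)}{7} = - \frac{\frac{1}{-11} \left(-12\right)}{7} = - \frac{\left(- \frac{1}{11}\right) \left(-12\right)}{7} = \left(- \frac{1}{7}\right) \frac{12}{11} = - \frac{12}{77} \approx -0.15584$)
$q{\left(77 \right)} + E = \left(- \frac{1}{3}\right) 77 - \frac{12}{77} = - \frac{77}{3} - \frac{12}{77} = - \frac{5965}{231}$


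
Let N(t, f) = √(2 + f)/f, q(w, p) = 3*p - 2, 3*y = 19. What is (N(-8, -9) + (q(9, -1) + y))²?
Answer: (12 - I*√7)²/81 ≈ 1.6914 - 0.78393*I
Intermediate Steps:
y = 19/3 (y = (⅓)*19 = 19/3 ≈ 6.3333)
q(w, p) = -2 + 3*p
N(t, f) = √(2 + f)/f
(N(-8, -9) + (q(9, -1) + y))² = (√(2 - 9)/(-9) + ((-2 + 3*(-1)) + 19/3))² = (-I*√7/9 + ((-2 - 3) + 19/3))² = (-I*√7/9 + (-5 + 19/3))² = (-I*√7/9 + 4/3)² = (4/3 - I*√7/9)²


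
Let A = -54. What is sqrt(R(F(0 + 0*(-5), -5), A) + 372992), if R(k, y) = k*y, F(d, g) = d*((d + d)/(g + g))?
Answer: 16*sqrt(1457) ≈ 610.73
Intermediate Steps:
F(d, g) = d**2/g (F(d, g) = d*((2*d)/((2*g))) = d*((2*d)*(1/(2*g))) = d*(d/g) = d**2/g)
sqrt(R(F(0 + 0*(-5), -5), A) + 372992) = sqrt(((0 + 0*(-5))**2/(-5))*(-54) + 372992) = sqrt(((0 + 0)**2*(-1/5))*(-54) + 372992) = sqrt((0**2*(-1/5))*(-54) + 372992) = sqrt((0*(-1/5))*(-54) + 372992) = sqrt(0*(-54) + 372992) = sqrt(0 + 372992) = sqrt(372992) = 16*sqrt(1457)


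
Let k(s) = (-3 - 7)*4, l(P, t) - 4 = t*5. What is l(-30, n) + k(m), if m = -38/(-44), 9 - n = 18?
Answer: -81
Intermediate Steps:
n = -9 (n = 9 - 1*18 = 9 - 18 = -9)
m = 19/22 (m = -38*(-1/44) = 19/22 ≈ 0.86364)
l(P, t) = 4 + 5*t (l(P, t) = 4 + t*5 = 4 + 5*t)
k(s) = -40 (k(s) = -10*4 = -40)
l(-30, n) + k(m) = (4 + 5*(-9)) - 40 = (4 - 45) - 40 = -41 - 40 = -81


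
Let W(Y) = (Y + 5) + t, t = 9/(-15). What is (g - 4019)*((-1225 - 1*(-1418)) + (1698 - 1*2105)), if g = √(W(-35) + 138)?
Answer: 860066 - 214*√2685/5 ≈ 8.5785e+5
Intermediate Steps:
t = -⅗ (t = 9*(-1/15) = -⅗ ≈ -0.60000)
W(Y) = 22/5 + Y (W(Y) = (Y + 5) - ⅗ = (5 + Y) - ⅗ = 22/5 + Y)
g = √2685/5 (g = √((22/5 - 35) + 138) = √(-153/5 + 138) = √(537/5) = √2685/5 ≈ 10.363)
(g - 4019)*((-1225 - 1*(-1418)) + (1698 - 1*2105)) = (√2685/5 - 4019)*((-1225 - 1*(-1418)) + (1698 - 1*2105)) = (-4019 + √2685/5)*((-1225 + 1418) + (1698 - 2105)) = (-4019 + √2685/5)*(193 - 407) = (-4019 + √2685/5)*(-214) = 860066 - 214*√2685/5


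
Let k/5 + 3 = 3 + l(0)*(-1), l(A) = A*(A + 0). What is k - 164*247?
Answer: -40508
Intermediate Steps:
l(A) = A² (l(A) = A*A = A²)
k = 0 (k = -15 + 5*(3 + 0²*(-1)) = -15 + 5*(3 + 0*(-1)) = -15 + 5*(3 + 0) = -15 + 5*3 = -15 + 15 = 0)
k - 164*247 = 0 - 164*247 = 0 - 40508 = -40508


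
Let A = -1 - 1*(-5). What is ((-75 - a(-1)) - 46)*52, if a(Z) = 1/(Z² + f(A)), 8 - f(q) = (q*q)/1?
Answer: -43992/7 ≈ -6284.6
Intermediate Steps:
A = 4 (A = -1 + 5 = 4)
f(q) = 8 - q² (f(q) = 8 - q*q/1 = 8 - q²)
a(Z) = 1/(-8 + Z²) (a(Z) = 1/(Z² + (8 - 1*4²)) = 1/(Z² + (8 - 1*16)) = 1/(Z² + (8 - 16)) = 1/(Z² - 8) = 1/(-8 + Z²))
((-75 - a(-1)) - 46)*52 = ((-75 - 1/(-8 + (-1)²)) - 46)*52 = ((-75 - 1/(-8 + 1)) - 46)*52 = ((-75 - 1/(-7)) - 46)*52 = ((-75 - 1*(-⅐)) - 46)*52 = ((-75 + ⅐) - 46)*52 = (-524/7 - 46)*52 = -846/7*52 = -43992/7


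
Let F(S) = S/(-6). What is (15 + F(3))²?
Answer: 841/4 ≈ 210.25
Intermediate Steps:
F(S) = -S/6 (F(S) = S*(-⅙) = -S/6)
(15 + F(3))² = (15 - ⅙*3)² = (15 - ½)² = (29/2)² = 841/4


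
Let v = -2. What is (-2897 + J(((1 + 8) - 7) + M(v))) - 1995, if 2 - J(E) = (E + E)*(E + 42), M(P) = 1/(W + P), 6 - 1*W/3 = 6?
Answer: -10041/2 ≈ -5020.5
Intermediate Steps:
W = 0 (W = 18 - 3*6 = 18 - 18 = 0)
M(P) = 1/P (M(P) = 1/(0 + P) = 1/P)
J(E) = 2 - 2*E*(42 + E) (J(E) = 2 - (E + E)*(E + 42) = 2 - 2*E*(42 + E))
(-2897 + J(((1 + 8) - 7) + M(v))) - 1995 = (-2897 + (2 - 84*(((1 + 8) - 7) + 1/(-2)) - 2*(((1 + 8) - 7) + 1/(-2))²)) - 1995 = (-2897 + (2 - 84*((9 - 7) - ½) - 2*((9 - 7) - ½)²)) - 1995 = (-2897 + (2 - 84*(2 - ½) - 2*(2 - ½)²)) - 1995 = (-2897 + (2 - 84*3/2 - 2*(3/2)²)) - 1995 = (-2897 + (2 - 126 - 2*9/4)) - 1995 = (-2897 + (2 - 126 - 9/2)) - 1995 = (-2897 - 257/2) - 1995 = -6051/2 - 1995 = -10041/2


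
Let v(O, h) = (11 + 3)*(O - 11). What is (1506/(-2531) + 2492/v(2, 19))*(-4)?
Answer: 1856288/22779 ≈ 81.491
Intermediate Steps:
v(O, h) = -154 + 14*O (v(O, h) = 14*(-11 + O) = -154 + 14*O)
(1506/(-2531) + 2492/v(2, 19))*(-4) = (1506/(-2531) + 2492/(-154 + 14*2))*(-4) = (1506*(-1/2531) + 2492/(-154 + 28))*(-4) = (-1506/2531 + 2492/(-126))*(-4) = (-1506/2531 + 2492*(-1/126))*(-4) = (-1506/2531 - 178/9)*(-4) = -464072/22779*(-4) = 1856288/22779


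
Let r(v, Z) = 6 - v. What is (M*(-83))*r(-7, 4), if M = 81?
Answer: -87399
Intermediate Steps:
(M*(-83))*r(-7, 4) = (81*(-83))*(6 - 1*(-7)) = -6723*(6 + 7) = -6723*13 = -87399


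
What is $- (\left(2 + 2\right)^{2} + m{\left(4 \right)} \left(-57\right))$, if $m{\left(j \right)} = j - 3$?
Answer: $41$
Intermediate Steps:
$m{\left(j \right)} = -3 + j$
$- (\left(2 + 2\right)^{2} + m{\left(4 \right)} \left(-57\right)) = - (\left(2 + 2\right)^{2} + \left(-3 + 4\right) \left(-57\right)) = - (4^{2} + 1 \left(-57\right)) = - (16 - 57) = \left(-1\right) \left(-41\right) = 41$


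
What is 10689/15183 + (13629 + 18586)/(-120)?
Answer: -1548691/5784 ≈ -267.75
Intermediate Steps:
10689/15183 + (13629 + 18586)/(-120) = 10689*(1/15183) + 32215*(-1/120) = 509/723 - 6443/24 = -1548691/5784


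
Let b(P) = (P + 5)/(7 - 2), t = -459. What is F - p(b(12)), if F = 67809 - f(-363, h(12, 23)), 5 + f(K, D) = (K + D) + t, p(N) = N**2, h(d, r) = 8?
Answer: 1715411/25 ≈ 68617.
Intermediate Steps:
b(P) = 1 + P/5 (b(P) = (5 + P)/5 = (5 + P)*(1/5) = 1 + P/5)
f(K, D) = -464 + D + K (f(K, D) = -5 + ((K + D) - 459) = -5 + ((D + K) - 459) = -5 + (-459 + D + K) = -464 + D + K)
F = 68628 (F = 67809 - (-464 + 8 - 363) = 67809 - 1*(-819) = 67809 + 819 = 68628)
F - p(b(12)) = 68628 - (1 + (1/5)*12)**2 = 68628 - (1 + 12/5)**2 = 68628 - (17/5)**2 = 68628 - 1*289/25 = 68628 - 289/25 = 1715411/25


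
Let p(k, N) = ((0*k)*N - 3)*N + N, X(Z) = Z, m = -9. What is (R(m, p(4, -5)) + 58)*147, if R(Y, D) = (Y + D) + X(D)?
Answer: 10143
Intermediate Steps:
p(k, N) = -2*N (p(k, N) = (0*N - 3)*N + N = (0 - 3)*N + N = -3*N + N = -2*N)
R(Y, D) = Y + 2*D (R(Y, D) = (Y + D) + D = (D + Y) + D = Y + 2*D)
(R(m, p(4, -5)) + 58)*147 = ((-9 + 2*(-2*(-5))) + 58)*147 = ((-9 + 2*10) + 58)*147 = ((-9 + 20) + 58)*147 = (11 + 58)*147 = 69*147 = 10143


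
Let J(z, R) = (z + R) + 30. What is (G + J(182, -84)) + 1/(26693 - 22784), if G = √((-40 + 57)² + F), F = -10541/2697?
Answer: 500353/3909 + 2*√518425431/2697 ≈ 144.89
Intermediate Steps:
F = -10541/2697 (F = -10541*1/2697 = -10541/2697 ≈ -3.9084)
J(z, R) = 30 + R + z (J(z, R) = (R + z) + 30 = 30 + R + z)
G = 2*√518425431/2697 (G = √((-40 + 57)² - 10541/2697) = √(17² - 10541/2697) = √(289 - 10541/2697) = √(768892/2697) = 2*√518425431/2697 ≈ 16.885)
(G + J(182, -84)) + 1/(26693 - 22784) = (2*√518425431/2697 + (30 - 84 + 182)) + 1/(26693 - 22784) = (2*√518425431/2697 + 128) + 1/3909 = (128 + 2*√518425431/2697) + 1/3909 = 500353/3909 + 2*√518425431/2697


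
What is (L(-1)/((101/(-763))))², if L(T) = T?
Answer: 582169/10201 ≈ 57.070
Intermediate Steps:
(L(-1)/((101/(-763))))² = (-1/(101/(-763)))² = (-1/(101*(-1/763)))² = (-1/(-101/763))² = (-1*(-763/101))² = (763/101)² = 582169/10201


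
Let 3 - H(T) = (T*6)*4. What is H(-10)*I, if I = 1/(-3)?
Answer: -81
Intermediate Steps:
H(T) = 3 - 24*T (H(T) = 3 - T*6*4 = 3 - 6*T*4 = 3 - 24*T)
I = -⅓ ≈ -0.33333
H(-10)*I = (3 - 24*(-10))*(-⅓) = (3 + 240)*(-⅓) = 243*(-⅓) = -81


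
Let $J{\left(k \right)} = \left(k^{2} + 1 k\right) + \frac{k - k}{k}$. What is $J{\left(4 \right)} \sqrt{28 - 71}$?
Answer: $20 i \sqrt{43} \approx 131.15 i$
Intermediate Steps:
$J{\left(k \right)} = k + k^{2}$ ($J{\left(k \right)} = \left(k^{2} + k\right) + \frac{0}{k} = \left(k + k^{2}\right) + 0 = k + k^{2}$)
$J{\left(4 \right)} \sqrt{28 - 71} = 4 \left(1 + 4\right) \sqrt{28 - 71} = 4 \cdot 5 \sqrt{-43} = 20 i \sqrt{43}$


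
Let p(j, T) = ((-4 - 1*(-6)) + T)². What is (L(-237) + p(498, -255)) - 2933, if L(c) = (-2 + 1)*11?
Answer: 61065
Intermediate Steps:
p(j, T) = (2 + T)² (p(j, T) = ((-4 + 6) + T)² = (2 + T)²)
L(c) = -11 (L(c) = -1*11 = -11)
(L(-237) + p(498, -255)) - 2933 = (-11 + (2 - 255)²) - 2933 = (-11 + (-253)²) - 2933 = (-11 + 64009) - 2933 = 63998 - 2933 = 61065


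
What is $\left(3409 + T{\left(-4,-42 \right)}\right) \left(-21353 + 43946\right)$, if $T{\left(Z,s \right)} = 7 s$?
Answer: $70377195$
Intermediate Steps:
$\left(3409 + T{\left(-4,-42 \right)}\right) \left(-21353 + 43946\right) = \left(3409 + 7 \left(-42\right)\right) \left(-21353 + 43946\right) = \left(3409 - 294\right) 22593 = 3115 \cdot 22593 = 70377195$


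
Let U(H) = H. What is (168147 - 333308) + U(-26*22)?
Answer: -165733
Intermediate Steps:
(168147 - 333308) + U(-26*22) = (168147 - 333308) - 26*22 = -165161 - 572 = -165733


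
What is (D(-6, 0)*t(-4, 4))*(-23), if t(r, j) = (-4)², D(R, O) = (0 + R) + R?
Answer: 4416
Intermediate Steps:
D(R, O) = 2*R (D(R, O) = R + R = 2*R)
t(r, j) = 16
(D(-6, 0)*t(-4, 4))*(-23) = ((2*(-6))*16)*(-23) = -12*16*(-23) = -192*(-23) = 4416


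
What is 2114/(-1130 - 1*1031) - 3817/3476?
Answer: -1417891/682876 ≈ -2.0764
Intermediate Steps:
2114/(-1130 - 1*1031) - 3817/3476 = 2114/(-1130 - 1031) - 3817*1/3476 = 2114/(-2161) - 347/316 = 2114*(-1/2161) - 347/316 = -2114/2161 - 347/316 = -1417891/682876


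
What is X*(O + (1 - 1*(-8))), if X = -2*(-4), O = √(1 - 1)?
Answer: 72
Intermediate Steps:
O = 0 (O = √0 = 0)
X = 8
X*(O + (1 - 1*(-8))) = 8*(0 + (1 - 1*(-8))) = 8*(0 + (1 + 8)) = 8*(0 + 9) = 8*9 = 72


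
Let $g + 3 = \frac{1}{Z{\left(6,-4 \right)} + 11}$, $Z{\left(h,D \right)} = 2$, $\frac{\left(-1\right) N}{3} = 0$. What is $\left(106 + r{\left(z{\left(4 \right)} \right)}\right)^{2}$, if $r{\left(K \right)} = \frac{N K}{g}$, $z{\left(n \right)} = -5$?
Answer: $11236$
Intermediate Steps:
$N = 0$ ($N = \left(-3\right) 0 = 0$)
$g = - \frac{38}{13}$ ($g = -3 + \frac{1}{2 + 11} = -3 + \frac{1}{13} = - \frac{38}{13} \approx -2.9231$)
$r{\left(K \right)} = 0$ ($r{\left(K \right)} = \frac{0 K}{- \frac{38}{13}} = 0 \left(- \frac{13}{38}\right) = 0$)
$\left(106 + r{\left(z{\left(4 \right)} \right)}\right)^{2} = \left(106 + 0\right)^{2} = 106^{2} = 11236$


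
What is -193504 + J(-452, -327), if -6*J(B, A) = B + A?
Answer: -1160245/6 ≈ -1.9337e+5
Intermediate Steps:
J(B, A) = -A/6 - B/6 (J(B, A) = -(B + A)/6 = -(A + B)/6 = -A/6 - B/6)
-193504 + J(-452, -327) = -193504 + (-⅙*(-327) - ⅙*(-452)) = -193504 + (109/2 + 226/3) = -193504 + 779/6 = -1160245/6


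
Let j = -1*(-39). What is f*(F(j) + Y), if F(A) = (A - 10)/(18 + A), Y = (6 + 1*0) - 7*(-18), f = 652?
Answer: 4924556/57 ≈ 86396.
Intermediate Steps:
j = 39
Y = 132 (Y = (6 + 0) + 126 = 6 + 126 = 132)
F(A) = (-10 + A)/(18 + A)
f*(F(j) + Y) = 652*((-10 + 39)/(18 + 39) + 132) = 652*(29/57 + 132) = 652*(7553/57) = 4924556/57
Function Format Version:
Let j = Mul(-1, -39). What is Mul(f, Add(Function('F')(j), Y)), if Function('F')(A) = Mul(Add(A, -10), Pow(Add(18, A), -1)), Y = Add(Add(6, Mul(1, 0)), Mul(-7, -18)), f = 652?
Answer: Rational(4924556, 57) ≈ 86396.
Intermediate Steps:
j = 39
Y = 132 (Y = Add(Add(6, 0), 126) = Add(6, 126) = 132)
Function('F')(A) = Mul(Pow(Add(18, A), -1), Add(-10, A)) (Function('F')(A) = Mul(Add(-10, A), Pow(Add(18, A), -1)) = Mul(Pow(Add(18, A), -1), Add(-10, A)))
Mul(f, Add(Function('F')(j), Y)) = Mul(652, Add(Mul(Pow(Add(18, 39), -1), Add(-10, 39)), 132)) = Mul(652, Add(Mul(Pow(57, -1), 29), 132)) = Mul(652, Add(Mul(Rational(1, 57), 29), 132)) = Mul(652, Add(Rational(29, 57), 132)) = Mul(652, Rational(7553, 57)) = Rational(4924556, 57)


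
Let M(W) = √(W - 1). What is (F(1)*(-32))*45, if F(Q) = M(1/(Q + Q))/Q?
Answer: -720*I*√2 ≈ -1018.2*I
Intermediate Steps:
M(W) = √(-1 + W)
F(Q) = √(-1 + 1/(2*Q))/Q (F(Q) = √(-1 + 1/(Q + Q))/Q = √(-1 + 1/(2*Q))/Q)
(F(1)*(-32))*45 = (((½)*√(-4 + 2/1)/1)*(-32))*45 = (((½)*1*√(-4 + 2*1))*(-32))*45 = (((½)*1*√(-4 + 2))*(-32))*45 = (((½)*1*√(-2))*(-32))*45 = (((½)*1*(I*√2))*(-32))*45 = ((I*√2/2)*(-32))*45 = -16*I*√2*45 = -720*I*√2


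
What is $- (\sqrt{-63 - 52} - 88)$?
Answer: $88 - i \sqrt{115} \approx 88.0 - 10.724 i$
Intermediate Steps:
$- (\sqrt{-63 - 52} - 88) = - (\sqrt{-115} - 88) = - (i \sqrt{115} - 88) = - (-88 + i \sqrt{115}) = 88 - i \sqrt{115}$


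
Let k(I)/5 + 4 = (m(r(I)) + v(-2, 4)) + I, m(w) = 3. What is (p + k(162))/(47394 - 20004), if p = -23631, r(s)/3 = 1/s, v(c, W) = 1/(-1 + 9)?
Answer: -182603/219120 ≈ -0.83335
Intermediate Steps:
v(c, W) = ⅛ (v(c, W) = 1/8 = ⅛)
r(s) = 3/s
k(I) = -35/8 + 5*I (k(I) = -20 + 5*((3 + ⅛) + I) = -20 + 5*(25/8 + I) = -20 + (125/8 + 5*I) = -35/8 + 5*I)
(p + k(162))/(47394 - 20004) = (-23631 + (-35/8 + 5*162))/(47394 - 20004) = (-23631 + (-35/8 + 810))/27390 = (-23631 + 6445/8)*(1/27390) = -182603/8*1/27390 = -182603/219120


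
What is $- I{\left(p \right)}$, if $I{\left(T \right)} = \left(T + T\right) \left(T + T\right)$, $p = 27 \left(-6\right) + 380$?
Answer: $-190096$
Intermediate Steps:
$p = 218$ ($p = -162 + 380 = 218$)
$I{\left(T \right)} = 4 T^{2}$ ($I{\left(T \right)} = 2 T 2 T = 4 T^{2}$)
$- I{\left(p \right)} = - 4 \cdot 218^{2} = - 4 \cdot 47524 = \left(-1\right) 190096 = -190096$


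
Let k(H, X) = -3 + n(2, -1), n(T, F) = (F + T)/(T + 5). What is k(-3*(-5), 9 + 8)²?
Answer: 400/49 ≈ 8.1633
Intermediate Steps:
n(T, F) = (F + T)/(5 + T)
k(H, X) = -20/7 (k(H, X) = -3 + (-1 + 2)/(5 + 2) = -3 + 1/7 = -3 + (⅐)*1 = -3 + ⅐ = -20/7)
k(-3*(-5), 9 + 8)² = (-20/7)² = 400/49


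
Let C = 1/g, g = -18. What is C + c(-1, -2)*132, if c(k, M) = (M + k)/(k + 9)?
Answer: -446/9 ≈ -49.556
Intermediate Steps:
c(k, M) = (M + k)/(9 + k)
C = -1/18 (C = 1/(-18) = -1/18 ≈ -0.055556)
C + c(-1, -2)*132 = -1/18 + ((-2 - 1)/(9 - 1))*132 = -1/18 + (-3/8)*132 = -1/18 + ((1/8)*(-3))*132 = -1/18 - 3/8*132 = -1/18 - 99/2 = -446/9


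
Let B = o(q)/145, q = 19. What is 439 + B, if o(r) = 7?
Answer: 63662/145 ≈ 439.05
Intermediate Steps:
B = 7/145 ≈ 0.048276
439 + B = 439 + 7/145 = 63662/145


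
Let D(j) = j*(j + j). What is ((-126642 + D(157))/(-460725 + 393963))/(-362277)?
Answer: -38672/12093168537 ≈ -3.1978e-6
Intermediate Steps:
D(j) = 2*j² (D(j) = j*(2*j) = 2*j²)
((-126642 + D(157))/(-460725 + 393963))/(-362277) = ((-126642 + 2*157²)/(-460725 + 393963))/(-362277) = ((-126642 + 2*24649)/(-66762))*(-1/362277) = ((-126642 + 49298)*(-1/66762))*(-1/362277) = -77344*(-1/66762)*(-1/362277) = (38672/33381)*(-1/362277) = -38672/12093168537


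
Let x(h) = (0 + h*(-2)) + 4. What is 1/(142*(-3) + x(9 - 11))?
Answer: -1/418 ≈ -0.0023923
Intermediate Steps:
x(h) = 4 - 2*h (x(h) = (0 - 2*h) + 4 = -2*h + 4 = 4 - 2*h)
1/(142*(-3) + x(9 - 11)) = 1/(142*(-3) + (4 - 2*(9 - 11))) = 1/(-426 + (4 - 2*(-2))) = 1/(-426 + (4 + 4)) = 1/(-426 + 8) = 1/(-418) = -1/418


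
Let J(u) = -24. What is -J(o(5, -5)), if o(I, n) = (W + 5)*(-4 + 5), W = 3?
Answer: 24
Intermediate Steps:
o(I, n) = 8 (o(I, n) = (3 + 5)*(-4 + 5) = 8*1 = 8)
-J(o(5, -5)) = -1*(-24) = 24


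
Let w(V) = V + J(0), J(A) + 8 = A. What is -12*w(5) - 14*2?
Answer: 8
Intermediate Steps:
J(A) = -8 + A
w(V) = -8 + V (w(V) = V + (-8 + 0) = V - 8 = -8 + V)
-12*w(5) - 14*2 = -12*(-8 + 5) - 14*2 = -12*(-3) - 28 = 36 - 28 = 8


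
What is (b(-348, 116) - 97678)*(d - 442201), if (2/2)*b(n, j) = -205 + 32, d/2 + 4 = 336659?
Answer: -22614246759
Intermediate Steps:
d = 673310 (d = -8 + 2*336659 = -8 + 673318 = 673310)
b(n, j) = -173 (b(n, j) = -205 + 32 = -173)
(b(-348, 116) - 97678)*(d - 442201) = (-173 - 97678)*(673310 - 442201) = -97851*231109 = -22614246759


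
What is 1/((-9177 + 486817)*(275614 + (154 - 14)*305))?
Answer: 1/152039498960 ≈ 6.5772e-12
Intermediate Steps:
1/((-9177 + 486817)*(275614 + (154 - 14)*305)) = 1/(477640*(275614 + 140*305)) = 1/(477640*(275614 + 42700)) = 1/(477640*318314) = 1/152039498960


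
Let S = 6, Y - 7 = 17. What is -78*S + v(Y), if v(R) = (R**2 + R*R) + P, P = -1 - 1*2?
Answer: 681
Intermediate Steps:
Y = 24 (Y = 7 + 17 = 24)
P = -3 (P = -1 - 2 = -3)
v(R) = -3 + 2*R**2 (v(R) = (R**2 + R*R) - 3 = (R**2 + R**2) - 3 = 2*R**2 - 3 = -3 + 2*R**2)
-78*S + v(Y) = -78*6 + (-3 + 2*24**2) = -468 + (-3 + 2*576) = -468 + (-3 + 1152) = -468 + 1149 = 681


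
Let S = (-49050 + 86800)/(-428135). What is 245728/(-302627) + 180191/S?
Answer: -4669298829513039/2284833850 ≈ -2.0436e+6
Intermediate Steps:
S = -7550/85627 (S = 37750*(-1/428135) = -7550/85627 ≈ -0.088173)
245728/(-302627) + 180191/S = 245728/(-302627) + 180191/(-7550/85627) = 245728*(-1/302627) + 180191*(-85627/7550) = -245728/302627 - 15429214757/7550 = -4669298829513039/2284833850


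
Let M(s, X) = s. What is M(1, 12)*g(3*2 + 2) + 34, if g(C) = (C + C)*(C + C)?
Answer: 290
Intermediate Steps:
g(C) = 4*C² (g(C) = (2*C)*(2*C) = 4*C²)
M(1, 12)*g(3*2 + 2) + 34 = 1*(4*(3*2 + 2)²) + 34 = 1*(4*(6 + 2)²) + 34 = 1*(4*8²) + 34 = 1*(4*64) + 34 = 1*256 + 34 = 256 + 34 = 290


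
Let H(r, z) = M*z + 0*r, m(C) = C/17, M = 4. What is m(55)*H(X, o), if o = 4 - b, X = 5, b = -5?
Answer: 1980/17 ≈ 116.47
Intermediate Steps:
m(C) = C/17 (m(C) = C*(1/17) = C/17)
o = 9 (o = 4 - 1*(-5) = 4 + 5 = 9)
H(r, z) = 4*z (H(r, z) = 4*z + 0*r = 4*z + 0 = 4*z)
m(55)*H(X, o) = ((1/17)*55)*(4*9) = (55/17)*36 = 1980/17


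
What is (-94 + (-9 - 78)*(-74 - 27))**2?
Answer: 75568249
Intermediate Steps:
(-94 + (-9 - 78)*(-74 - 27))**2 = (-94 - 87*(-101))**2 = (-94 + 8787)**2 = 8693**2 = 75568249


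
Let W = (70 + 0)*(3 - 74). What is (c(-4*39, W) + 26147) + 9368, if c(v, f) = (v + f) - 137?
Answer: 30252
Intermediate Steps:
W = -4970 (W = 70*(-71) = -4970)
c(v, f) = -137 + f + v (c(v, f) = (f + v) - 137 = -137 + f + v)
(c(-4*39, W) + 26147) + 9368 = ((-137 - 4970 - 4*39) + 26147) + 9368 = ((-137 - 4970 - 156) + 26147) + 9368 = (-5263 + 26147) + 9368 = 20884 + 9368 = 30252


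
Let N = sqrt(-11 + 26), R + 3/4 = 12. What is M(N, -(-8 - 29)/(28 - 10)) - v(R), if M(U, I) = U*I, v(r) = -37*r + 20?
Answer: 1585/4 + 37*sqrt(15)/18 ≈ 404.21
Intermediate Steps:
R = 45/4 (R = -3/4 + 12 = 45/4 ≈ 11.250)
N = sqrt(15) ≈ 3.8730
v(r) = 20 - 37*r
M(U, I) = I*U
M(N, -(-8 - 29)/(28 - 10)) - v(R) = (-(-8 - 29)/(28 - 10))*sqrt(15) - (20 - 37*45/4) = (-(-37)/18)*sqrt(15) - (20 - 1665/4) = (-(-37)/18)*sqrt(15) - 1*(-1585/4) = (-1*(-37/18))*sqrt(15) + 1585/4 = 37*sqrt(15)/18 + 1585/4 = 1585/4 + 37*sqrt(15)/18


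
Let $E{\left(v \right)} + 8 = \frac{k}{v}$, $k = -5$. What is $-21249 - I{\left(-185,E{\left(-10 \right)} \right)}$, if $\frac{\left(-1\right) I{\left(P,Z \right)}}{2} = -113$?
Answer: $-21475$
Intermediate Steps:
$E{\left(v \right)} = -8 - \frac{5}{v}$
$I{\left(P,Z \right)} = 226$ ($I{\left(P,Z \right)} = \left(-2\right) \left(-113\right) = 226$)
$-21249 - I{\left(-185,E{\left(-10 \right)} \right)} = -21249 - 226 = -21475$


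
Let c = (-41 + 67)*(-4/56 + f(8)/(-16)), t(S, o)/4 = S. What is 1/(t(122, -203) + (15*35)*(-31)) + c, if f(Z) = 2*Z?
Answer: -3078472/110509 ≈ -27.857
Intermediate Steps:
t(S, o) = 4*S
c = -195/7 (c = (-41 + 67)*(-4/56 + (2*8)/(-16)) = 26*(-4*1/56 + 16*(-1/16)) = 26*(-1/14 - 1) = 26*(-15/14) = -195/7 ≈ -27.857)
1/(t(122, -203) + (15*35)*(-31)) + c = 1/(4*122 + (15*35)*(-31)) - 195/7 = 1/(488 + 525*(-31)) - 195/7 = 1/(488 - 16275) - 195/7 = 1/(-15787) - 195/7 = -1/15787 - 195/7 = -3078472/110509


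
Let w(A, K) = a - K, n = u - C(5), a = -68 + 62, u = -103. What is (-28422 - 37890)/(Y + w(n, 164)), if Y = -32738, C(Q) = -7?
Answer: 16578/8227 ≈ 2.0151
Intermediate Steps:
a = -6
n = -96 (n = -103 - 1*(-7) = -103 + 7 = -96)
w(A, K) = -6 - K
(-28422 - 37890)/(Y + w(n, 164)) = (-28422 - 37890)/(-32738 + (-6 - 1*164)) = -66312/(-32738 + (-6 - 164)) = -66312/(-32738 - 170) = -66312/(-32908) = -66312*(-1/32908) = 16578/8227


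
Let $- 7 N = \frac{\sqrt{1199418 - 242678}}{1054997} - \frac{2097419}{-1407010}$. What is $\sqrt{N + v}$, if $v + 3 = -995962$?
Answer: $\frac{\sqrt{-107531837536620615562944701209470 - 29239748212837115800 \sqrt{239185}}}{10390739302790} \approx 997.98 i$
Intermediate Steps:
$v = -995965$ ($v = -3 - 995962 = -995965$)
$N = - \frac{2097419}{9849070} - \frac{2 \sqrt{239185}}{7384979}$ ($N = - \frac{\frac{\sqrt{1199418 - 242678}}{1054997} - \frac{2097419}{-1407010}}{7} = - \frac{\sqrt{956740} \cdot \frac{1}{1054997} - - \frac{2097419}{1407010}}{7} = - \frac{2 \sqrt{239185} \cdot \frac{1}{1054997} + \frac{2097419}{1407010}}{7} = - \frac{\frac{2 \sqrt{239185}}{1054997} + \frac{2097419}{1407010}}{7} = - \frac{\frac{2097419}{1407010} + \frac{2 \sqrt{239185}}{1054997}}{7} = - \frac{2097419}{9849070} - \frac{2 \sqrt{239185}}{7384979} \approx -0.21309$)
$\sqrt{N + v} = \sqrt{\left(- \frac{2097419}{9849070} - \frac{2 \sqrt{239185}}{7384979}\right) - 995965} = \sqrt{- \frac{9809331099969}{9849070} - \frac{2 \sqrt{239185}}{7384979}}$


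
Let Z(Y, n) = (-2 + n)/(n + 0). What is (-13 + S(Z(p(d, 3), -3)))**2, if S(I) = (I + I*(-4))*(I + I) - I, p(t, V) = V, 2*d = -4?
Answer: 8836/9 ≈ 981.78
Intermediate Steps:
d = -2 (d = (1/2)*(-4) = -2)
Z(Y, n) = (-2 + n)/n
S(I) = -I - 6*I**2 (S(I) = (I - 4*I)*(2*I) - I = (-3*I)*(2*I) - I = -6*I**2 - I = -I - 6*I**2)
(-13 + S(Z(p(d, 3), -3)))**2 = (-13 - (-2 - 3)/(-3)*(1 + 6*((-2 - 3)/(-3))))**2 = (-13 - (-1/3*(-5))*(1 + 6*(-1/3*(-5))))**2 = (-13 - 1*5/3*(1 + 6*(5/3)))**2 = (-13 - 1*5/3*(1 + 10))**2 = (-13 - 1*5/3*11)**2 = (-13 - 55/3)**2 = (-94/3)**2 = 8836/9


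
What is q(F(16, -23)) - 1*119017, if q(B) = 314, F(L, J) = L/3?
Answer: -118703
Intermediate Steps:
F(L, J) = L/3 (F(L, J) = L*(⅓) = L/3)
q(F(16, -23)) - 1*119017 = 314 - 1*119017 = 314 - 119017 = -118703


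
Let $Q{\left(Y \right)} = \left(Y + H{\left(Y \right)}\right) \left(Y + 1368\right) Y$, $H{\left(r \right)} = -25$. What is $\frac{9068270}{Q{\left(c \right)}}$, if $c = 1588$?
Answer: $\frac{4534135}{3668461032} \approx 0.001236$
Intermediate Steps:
$Q{\left(Y \right)} = Y \left(-25 + Y\right) \left(1368 + Y\right)$ ($Q{\left(Y \right)} = \left(Y - 25\right) \left(Y + 1368\right) Y = \left(-25 + Y\right) \left(1368 + Y\right) Y = Y \left(-25 + Y\right) \left(1368 + Y\right)$)
$\frac{9068270}{Q{\left(c \right)}} = \frac{9068270}{1588 \left(-34200 + 1588^{2} + 1343 \cdot 1588\right)} = \frac{9068270}{1588 \left(-34200 + 2521744 + 2132684\right)} = \frac{9068270}{1588 \cdot 4620228} = \frac{9068270}{7336922064} = 9068270 \cdot \frac{1}{7336922064} = \frac{4534135}{3668461032}$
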